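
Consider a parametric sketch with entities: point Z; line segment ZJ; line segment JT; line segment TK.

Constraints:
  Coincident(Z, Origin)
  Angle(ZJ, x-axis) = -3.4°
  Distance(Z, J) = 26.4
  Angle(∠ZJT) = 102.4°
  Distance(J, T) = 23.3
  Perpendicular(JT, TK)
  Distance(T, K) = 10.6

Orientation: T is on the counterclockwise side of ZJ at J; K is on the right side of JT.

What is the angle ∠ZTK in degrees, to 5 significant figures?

131.67°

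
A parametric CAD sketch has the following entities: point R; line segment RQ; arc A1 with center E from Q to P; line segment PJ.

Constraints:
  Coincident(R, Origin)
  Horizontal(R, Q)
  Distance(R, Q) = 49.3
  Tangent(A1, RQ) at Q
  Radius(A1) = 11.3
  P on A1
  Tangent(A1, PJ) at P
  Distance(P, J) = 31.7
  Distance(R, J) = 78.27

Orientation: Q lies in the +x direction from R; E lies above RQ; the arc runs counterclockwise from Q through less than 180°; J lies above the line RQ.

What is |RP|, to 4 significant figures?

60.93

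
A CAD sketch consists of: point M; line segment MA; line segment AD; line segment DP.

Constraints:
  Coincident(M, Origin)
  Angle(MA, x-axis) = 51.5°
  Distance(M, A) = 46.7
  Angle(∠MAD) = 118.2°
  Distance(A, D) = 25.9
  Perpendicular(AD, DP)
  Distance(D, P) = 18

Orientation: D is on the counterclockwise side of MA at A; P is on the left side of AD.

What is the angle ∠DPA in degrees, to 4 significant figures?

55.20°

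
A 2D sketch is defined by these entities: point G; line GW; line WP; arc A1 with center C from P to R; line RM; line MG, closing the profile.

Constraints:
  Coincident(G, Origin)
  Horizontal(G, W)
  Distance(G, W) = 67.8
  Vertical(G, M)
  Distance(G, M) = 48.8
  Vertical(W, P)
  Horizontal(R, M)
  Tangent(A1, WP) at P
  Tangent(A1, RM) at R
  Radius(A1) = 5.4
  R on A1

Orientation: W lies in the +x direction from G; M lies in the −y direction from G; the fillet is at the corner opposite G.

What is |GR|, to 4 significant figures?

79.22

The virtual corner opposite G is at (67.80, -48.80). A1 meets WP tangentially, so CP is at right angles to WP and the tangent condition forces CR to be normal to RM, with radius 5.4, so the center C sits 5.4 in from both sides at C = (62.40, -43.40). That places the tangent points at P = (67.80, -43.40) on WP and R = (62.40, -48.80) on RM. Then |GR| = |R − G| = 79.22.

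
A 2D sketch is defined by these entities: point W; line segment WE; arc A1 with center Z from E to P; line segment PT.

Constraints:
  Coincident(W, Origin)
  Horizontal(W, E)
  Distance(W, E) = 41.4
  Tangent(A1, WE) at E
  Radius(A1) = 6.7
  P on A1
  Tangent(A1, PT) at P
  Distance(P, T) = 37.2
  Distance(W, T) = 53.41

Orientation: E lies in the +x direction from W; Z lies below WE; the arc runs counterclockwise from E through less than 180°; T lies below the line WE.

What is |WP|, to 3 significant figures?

35.3

Checks: ∠(ZE, EW) = 90.00° ✓; |ZP| = 6.700 ✓; ∠(ZP, PT) = 90.00° ✓; |PT| = 37.20 ✓; |WT| = 53.41 ✓.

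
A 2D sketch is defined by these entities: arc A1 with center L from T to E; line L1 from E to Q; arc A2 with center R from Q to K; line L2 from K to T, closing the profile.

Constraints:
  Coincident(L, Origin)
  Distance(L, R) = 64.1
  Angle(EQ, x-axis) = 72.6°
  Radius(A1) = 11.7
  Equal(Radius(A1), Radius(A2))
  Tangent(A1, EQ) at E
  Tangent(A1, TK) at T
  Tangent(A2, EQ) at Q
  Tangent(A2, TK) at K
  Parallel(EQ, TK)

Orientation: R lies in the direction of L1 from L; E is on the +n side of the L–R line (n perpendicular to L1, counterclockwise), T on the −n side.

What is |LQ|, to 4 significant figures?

65.16

The slot axis is L1's direction at 72.6°, so u = (cos 72.6°, sin 72.6°) = (0.2990, 0.9542) and n = (−sin 72.6°, cos 72.6°) = (-0.9542, 0.2990). L is at the origin and R lies 64.1 along u from L, so R = 64.1·u = (19.17, 61.17). Tangency of A1 to both parallel lines with radius 11.7 puts E and T at L ± 11.7·n: E = (-11.16, 3.499), T = (11.16, -3.499). Equal radii place Q and K the same way about R: Q = R + 11.7·n = (8.004, 64.67), K = R − 11.7·n = (30.33, 57.67). Then |LQ| = |Q − L| = 65.16.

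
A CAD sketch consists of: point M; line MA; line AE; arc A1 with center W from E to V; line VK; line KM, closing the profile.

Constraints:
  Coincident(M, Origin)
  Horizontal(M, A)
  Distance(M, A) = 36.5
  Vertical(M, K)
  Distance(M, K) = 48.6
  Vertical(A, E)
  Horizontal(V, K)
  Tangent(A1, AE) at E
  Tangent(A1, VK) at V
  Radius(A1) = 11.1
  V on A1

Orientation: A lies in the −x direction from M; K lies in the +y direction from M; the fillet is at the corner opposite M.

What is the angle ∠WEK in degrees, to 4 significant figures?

16.92°

The virtual corner opposite M is at (-36.50, 48.60). Since A1 is tangent to AE there, WE ⟂ AE and since A1 is tangent to VK there, WV ⟂ VK, with radius 11.1, so the center W sits 11.1 in from both sides at W = (-25.40, 37.50). That places the tangent points at E = (-36.50, 37.50) on AE and V = (-25.40, 48.60) on VK. Then cos ∠WEK = EW·EK / (|EW||EK|), giving 16.92°.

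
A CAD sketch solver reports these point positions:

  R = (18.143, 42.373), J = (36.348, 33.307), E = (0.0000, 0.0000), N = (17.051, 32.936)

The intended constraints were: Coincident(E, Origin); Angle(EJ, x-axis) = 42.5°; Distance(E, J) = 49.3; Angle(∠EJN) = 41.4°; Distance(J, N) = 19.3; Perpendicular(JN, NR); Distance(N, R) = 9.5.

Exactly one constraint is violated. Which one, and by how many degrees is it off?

Perpendicular(JN, NR) — off by 7.70°.

E = (0.00, 0.00) ✓; EJ at 42.50° ✓; |EJ| = 49.30 ✓; ∠EJN = 41.40° ✓; |JN| = 19.30 ✓; ∠(JN, NR) = 97.70° ✗; |NR| = 9.500 ✓.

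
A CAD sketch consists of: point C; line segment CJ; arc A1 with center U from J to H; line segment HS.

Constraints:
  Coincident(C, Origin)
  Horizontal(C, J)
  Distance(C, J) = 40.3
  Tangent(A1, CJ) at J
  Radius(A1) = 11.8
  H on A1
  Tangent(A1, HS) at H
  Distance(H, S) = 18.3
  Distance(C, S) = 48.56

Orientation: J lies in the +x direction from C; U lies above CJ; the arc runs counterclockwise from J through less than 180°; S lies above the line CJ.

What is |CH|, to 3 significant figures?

52.6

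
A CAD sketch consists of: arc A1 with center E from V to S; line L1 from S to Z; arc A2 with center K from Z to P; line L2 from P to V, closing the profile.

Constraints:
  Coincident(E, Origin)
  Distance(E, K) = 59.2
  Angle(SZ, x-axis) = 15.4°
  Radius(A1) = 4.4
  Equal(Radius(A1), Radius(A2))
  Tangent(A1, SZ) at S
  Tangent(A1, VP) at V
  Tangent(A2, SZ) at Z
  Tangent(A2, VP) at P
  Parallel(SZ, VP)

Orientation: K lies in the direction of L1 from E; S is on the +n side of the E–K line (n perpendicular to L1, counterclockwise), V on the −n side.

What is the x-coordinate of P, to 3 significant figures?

58.2

The slot axis is L1's direction at 15.4°, so u = (cos 15.4°, sin 15.4°) = (0.964, 0.266) and n = (−sin 15.4°, cos 15.4°) = (-0.266, 0.964). E is at the origin and K lies 59.2 along u from E, so K = 59.2·u = (57.1, 15.7). Tangency of A1 to both parallel lines with radius 4.4 puts S and V at E ± 4.4·n: S = (-1.17, 4.24), V = (1.17, -4.24). Equal radii place Z and P the same way about K: Z = K + 4.4·n = (55.9, 20.0), P = K − 4.4·n = (58.2, 11.5). So P.x = 58.2.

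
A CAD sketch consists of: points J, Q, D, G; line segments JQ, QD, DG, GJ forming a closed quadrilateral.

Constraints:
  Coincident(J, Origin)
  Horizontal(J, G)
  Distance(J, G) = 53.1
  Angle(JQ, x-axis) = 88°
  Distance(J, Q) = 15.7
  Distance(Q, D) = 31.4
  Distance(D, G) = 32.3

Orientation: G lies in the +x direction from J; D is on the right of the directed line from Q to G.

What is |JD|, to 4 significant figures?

22.96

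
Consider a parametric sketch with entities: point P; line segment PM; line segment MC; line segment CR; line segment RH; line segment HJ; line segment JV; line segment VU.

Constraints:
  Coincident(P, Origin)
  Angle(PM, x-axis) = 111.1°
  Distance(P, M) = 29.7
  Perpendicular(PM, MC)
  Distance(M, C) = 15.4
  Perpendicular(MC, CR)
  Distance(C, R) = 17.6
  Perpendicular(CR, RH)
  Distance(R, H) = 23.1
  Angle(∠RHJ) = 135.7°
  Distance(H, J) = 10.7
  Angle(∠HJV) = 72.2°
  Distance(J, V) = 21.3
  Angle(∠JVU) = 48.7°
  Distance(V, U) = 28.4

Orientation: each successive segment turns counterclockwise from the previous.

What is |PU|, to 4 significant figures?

3.656

P is at the origin; PM runs at 111.1° with length 29.7, so M = (-10.69, 27.71). The perpendicularity gives MC at right angles to PM, so MC runs at -158.9°; with |MC| = 15.4, C = (-25.06, 22.16). MC is perpendicular to CR, so CR runs at -68.90°; with |CR| = 17.6, R = (-18.72, 5.745). The perpendicularity gives RH at right angles to CR, so RH runs at 21.10°; with |RH| = 23.1, H = (2.828, 14.06). ∠RHJ = 135.7° gives HJ at 65.40° from the x-axis; with |HJ| = 10.7, J = (7.282, 23.79). ∠HJV = 72.2° gives JV at 173.2° from the x-axis; with |JV| = 21.3, V = (-13.87, 26.31). ∠JVU = 48.7° gives VU at -55.50° from the x-axis; with |VU| = 28.4, U = (2.218, 2.906). Then |PU| = |U − P| = 3.656.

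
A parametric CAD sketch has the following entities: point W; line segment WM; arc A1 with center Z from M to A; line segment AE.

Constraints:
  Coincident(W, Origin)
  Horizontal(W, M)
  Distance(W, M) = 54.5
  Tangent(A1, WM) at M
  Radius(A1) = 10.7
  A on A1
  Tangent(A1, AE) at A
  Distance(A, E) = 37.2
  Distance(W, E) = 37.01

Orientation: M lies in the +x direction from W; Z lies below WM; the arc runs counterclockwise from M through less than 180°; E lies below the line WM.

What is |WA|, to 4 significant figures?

46.85

Checks: ∠(ZM, MW) = 90.00° ✓; |ZM| = 10.70 ✓; |ZA| = 10.70 ✓; ∠(ZA, AE) = 90.00° ✓; |AE| = 37.20 ✓; |WE| = 37.01 ✓.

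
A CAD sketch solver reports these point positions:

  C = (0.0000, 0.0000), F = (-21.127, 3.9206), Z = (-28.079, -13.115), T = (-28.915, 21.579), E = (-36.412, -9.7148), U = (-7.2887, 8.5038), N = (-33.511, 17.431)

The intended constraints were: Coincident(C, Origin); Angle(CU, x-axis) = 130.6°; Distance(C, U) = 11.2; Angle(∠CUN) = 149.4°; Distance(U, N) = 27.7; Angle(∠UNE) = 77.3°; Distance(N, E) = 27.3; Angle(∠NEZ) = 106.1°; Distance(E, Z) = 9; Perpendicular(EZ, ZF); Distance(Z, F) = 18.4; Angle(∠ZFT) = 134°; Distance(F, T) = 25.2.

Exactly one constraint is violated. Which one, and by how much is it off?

Distance(F, T) = 25.2 — off by 5.90.

C = (0.00, 0.00) ✓; CU at 130.6° ✓; |CU| = 11.20 ✓; ∠CUN = 149.4° ✓; |UN| = 27.70 ✓; ∠UNE = 77.30° ✓; |NE| = 27.30 ✓; ∠NEZ = 106.1° ✓; |EZ| = 9.000 ✓; ∠(EZ, ZF) = 90.00° ✓; |ZF| = 18.40 ✓; ∠ZFT = 134.0° ✓; |FT| = 19.30 ✗.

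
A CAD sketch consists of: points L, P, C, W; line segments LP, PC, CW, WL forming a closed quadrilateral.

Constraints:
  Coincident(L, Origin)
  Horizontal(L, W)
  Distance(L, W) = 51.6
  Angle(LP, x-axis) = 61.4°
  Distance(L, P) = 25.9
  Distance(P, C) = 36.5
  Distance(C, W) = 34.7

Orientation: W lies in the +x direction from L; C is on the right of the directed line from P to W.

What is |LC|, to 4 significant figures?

23.44

Checks: L = (0.00, 0.00) ✓; |PC| = 36.50 ✓; |CW| = 34.70 ✓.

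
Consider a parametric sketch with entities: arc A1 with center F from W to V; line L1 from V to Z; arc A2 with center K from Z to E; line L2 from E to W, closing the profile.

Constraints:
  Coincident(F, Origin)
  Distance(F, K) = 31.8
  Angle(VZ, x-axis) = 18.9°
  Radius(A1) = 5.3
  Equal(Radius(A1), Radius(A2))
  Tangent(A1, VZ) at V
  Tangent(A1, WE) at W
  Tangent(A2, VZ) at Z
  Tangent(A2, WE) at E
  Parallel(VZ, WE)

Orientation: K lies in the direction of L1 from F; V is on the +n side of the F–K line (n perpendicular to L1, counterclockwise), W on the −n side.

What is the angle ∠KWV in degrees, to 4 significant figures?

80.54°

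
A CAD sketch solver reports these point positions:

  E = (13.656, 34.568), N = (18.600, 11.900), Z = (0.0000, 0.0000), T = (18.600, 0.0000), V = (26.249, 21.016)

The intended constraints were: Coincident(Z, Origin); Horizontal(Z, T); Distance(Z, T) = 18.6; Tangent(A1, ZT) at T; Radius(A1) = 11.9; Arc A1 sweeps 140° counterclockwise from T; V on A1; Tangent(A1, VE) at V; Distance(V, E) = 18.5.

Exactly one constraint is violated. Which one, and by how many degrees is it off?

Tangent(A1, VE) at V — off by 7.10°.

Z = (0.00, 0.00) ✓; Z.y = 0.00, T.y = 0.00 ✓; |ZT| = 18.60 ✓; ∠(NT, TZ) = 90.00° ✓; |NT| = 11.90 ✓; bearing(N→V) − bearing(N→T) = 140.0° ✓; |NV| = 11.90 ✓; ∠(NV, VE) = 97.10° ✗; |VE| = 18.50 ✓.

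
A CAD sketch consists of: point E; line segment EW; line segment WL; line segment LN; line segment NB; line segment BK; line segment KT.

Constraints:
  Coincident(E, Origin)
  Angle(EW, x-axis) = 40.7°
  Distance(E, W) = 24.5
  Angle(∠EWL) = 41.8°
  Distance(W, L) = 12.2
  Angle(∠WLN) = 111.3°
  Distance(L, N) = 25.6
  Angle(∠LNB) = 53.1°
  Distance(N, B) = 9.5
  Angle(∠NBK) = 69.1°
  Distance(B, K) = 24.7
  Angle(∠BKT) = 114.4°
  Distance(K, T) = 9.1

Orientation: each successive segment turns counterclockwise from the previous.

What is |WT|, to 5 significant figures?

36.095

E is at the origin; EW runs at 40.7° with length 24.5, so W = (18.574, 15.976). ∠EWL = 41.8° gives WL at 178.90° from the x-axis; with |WL| = 12.2, L = (6.3765, 16.211). ∠WLN = 111.3° gives LN at -112.40° from the x-axis; with |LN| = 25.6, N = (-3.3789, -7.4578). ∠LNB = 53.1° gives NB at 14.500° from the x-axis; with |NB| = 9.5, B = (5.8185, -5.0791). ∠NBK = 69.1° gives BK at 125.40° from the x-axis; with |BK| = 24.7, K = (-8.4897, 15.055). ∠BKT = 114.4° gives KT at -169.00° from the x-axis; with |KT| = 9.1, T = (-17.423, 13.318). Then |WT| = |T − W| = 36.095.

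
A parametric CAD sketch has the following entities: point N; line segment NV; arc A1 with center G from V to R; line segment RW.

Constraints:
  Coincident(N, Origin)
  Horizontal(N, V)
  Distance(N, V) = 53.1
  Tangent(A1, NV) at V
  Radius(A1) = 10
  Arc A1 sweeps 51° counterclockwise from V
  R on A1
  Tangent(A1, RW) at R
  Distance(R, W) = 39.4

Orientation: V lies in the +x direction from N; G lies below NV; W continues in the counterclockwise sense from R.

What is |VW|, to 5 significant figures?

47.317

N is at the origin; N and V share the same y with |NV| = 53.1 and V on the +x side, so V = (53.100, 0.0000). A1 meets NV tangentially, so GV is at right angles to NV, so G = V + (0, -10) = (53.100, -10.000). On A1, V sits at bearing 90° from G; a 51° counterclockwise sweep puts R at bearing 141°, so R = G + 10.0·(cos 141°, sin 141°) = (45.329, -3.7068). The tangent condition forces GR to be normal to RW, so RW runs along (−sin 141°, cos 141°); with |RW| = 39.4, W = (20.533, -34.326). Then |VW| = |W − V| = 47.317.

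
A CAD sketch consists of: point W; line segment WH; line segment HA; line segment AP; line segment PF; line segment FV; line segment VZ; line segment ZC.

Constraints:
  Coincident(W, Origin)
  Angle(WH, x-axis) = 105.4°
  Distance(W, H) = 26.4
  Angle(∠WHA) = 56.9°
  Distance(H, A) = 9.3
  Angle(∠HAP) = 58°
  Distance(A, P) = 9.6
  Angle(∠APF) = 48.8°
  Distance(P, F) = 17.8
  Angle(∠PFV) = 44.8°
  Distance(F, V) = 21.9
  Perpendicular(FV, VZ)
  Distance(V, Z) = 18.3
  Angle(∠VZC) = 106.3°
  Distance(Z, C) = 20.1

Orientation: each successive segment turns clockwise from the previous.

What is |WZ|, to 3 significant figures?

6.57

W is at the origin; WH runs at 105.4° with length 26.4, so H = (-7.01, 25.5). ∠WHA = 56.9° gives HA at -17.7° from the x-axis; with |HA| = 9.3, A = (1.85, 22.6). ∠HAP = 58.0° gives AP at -140° from the x-axis; with |AP| = 9.6, P = (-5.47, 16.4). ∠APF = 48.8° gives PF at 89.1° from the x-axis; with |PF| = 17.8, F = (-5.19, 34.2). ∠PFV = 44.8° gives FV at -46.1° from the x-axis; with |FV| = 21.9, V = (9.99, 18.4). The perpendicularity gives VZ at right angles to FV, so VZ runs at -136°; with |VZ| = 18.3, Z = (-3.19, 5.74). Then |WZ| = |Z − W| = 6.57.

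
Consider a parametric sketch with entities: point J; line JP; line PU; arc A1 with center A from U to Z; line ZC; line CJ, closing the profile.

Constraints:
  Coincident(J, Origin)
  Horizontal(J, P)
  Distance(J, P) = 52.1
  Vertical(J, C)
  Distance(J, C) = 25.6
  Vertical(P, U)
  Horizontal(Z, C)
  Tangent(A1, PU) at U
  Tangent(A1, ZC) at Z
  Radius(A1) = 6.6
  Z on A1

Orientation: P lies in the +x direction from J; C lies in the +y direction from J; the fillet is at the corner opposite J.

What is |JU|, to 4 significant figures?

55.46

The virtual corner opposite J is at (52.10, 25.60). The tangent condition forces AU to be normal to PU and A1 meets ZC tangentially, so AZ is at right angles to ZC, with radius 6.6, so the center A sits 6.6 in from both sides at A = (45.50, 19.00). That places the tangent points at U = (52.10, 19.00) on PU and Z = (45.50, 25.60) on ZC. Then |JU| = |U − J| = 55.46.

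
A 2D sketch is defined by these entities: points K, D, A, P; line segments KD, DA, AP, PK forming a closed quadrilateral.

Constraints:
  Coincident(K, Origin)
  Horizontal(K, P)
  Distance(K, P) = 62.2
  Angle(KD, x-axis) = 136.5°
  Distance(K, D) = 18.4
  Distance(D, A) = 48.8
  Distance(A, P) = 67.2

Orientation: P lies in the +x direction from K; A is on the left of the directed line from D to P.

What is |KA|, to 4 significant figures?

53.35

Checks: KD at 136.5° ✓; |DA| = 48.80 ✓; |AP| = 67.20 ✓.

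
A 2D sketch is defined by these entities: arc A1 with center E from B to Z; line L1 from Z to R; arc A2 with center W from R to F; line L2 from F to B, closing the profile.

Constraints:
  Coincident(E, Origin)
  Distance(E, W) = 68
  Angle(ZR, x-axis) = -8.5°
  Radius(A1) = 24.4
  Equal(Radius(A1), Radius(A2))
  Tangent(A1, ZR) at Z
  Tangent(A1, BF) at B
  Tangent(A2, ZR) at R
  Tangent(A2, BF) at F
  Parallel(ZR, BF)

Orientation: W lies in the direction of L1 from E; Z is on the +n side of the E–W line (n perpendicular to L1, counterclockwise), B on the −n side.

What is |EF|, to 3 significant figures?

72.2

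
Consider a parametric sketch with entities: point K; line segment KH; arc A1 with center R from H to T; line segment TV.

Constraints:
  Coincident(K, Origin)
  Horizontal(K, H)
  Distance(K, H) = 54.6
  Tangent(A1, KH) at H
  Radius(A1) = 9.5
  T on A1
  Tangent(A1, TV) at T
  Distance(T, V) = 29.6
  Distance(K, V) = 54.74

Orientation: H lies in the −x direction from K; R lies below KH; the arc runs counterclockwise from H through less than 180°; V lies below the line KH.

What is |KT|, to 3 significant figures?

63.4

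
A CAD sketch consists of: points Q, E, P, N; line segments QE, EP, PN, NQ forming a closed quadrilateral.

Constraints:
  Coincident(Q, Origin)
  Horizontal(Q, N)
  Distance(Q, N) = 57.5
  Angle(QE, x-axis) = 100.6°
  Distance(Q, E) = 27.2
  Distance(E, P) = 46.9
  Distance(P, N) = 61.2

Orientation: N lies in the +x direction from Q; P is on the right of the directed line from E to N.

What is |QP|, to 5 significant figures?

19.937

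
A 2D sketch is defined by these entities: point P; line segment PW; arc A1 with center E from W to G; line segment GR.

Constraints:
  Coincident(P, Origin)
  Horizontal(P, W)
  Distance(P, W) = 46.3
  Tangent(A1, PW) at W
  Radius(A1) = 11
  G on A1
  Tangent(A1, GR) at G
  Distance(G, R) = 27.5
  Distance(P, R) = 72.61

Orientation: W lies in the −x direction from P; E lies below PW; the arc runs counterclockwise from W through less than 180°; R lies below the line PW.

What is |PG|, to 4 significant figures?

57.59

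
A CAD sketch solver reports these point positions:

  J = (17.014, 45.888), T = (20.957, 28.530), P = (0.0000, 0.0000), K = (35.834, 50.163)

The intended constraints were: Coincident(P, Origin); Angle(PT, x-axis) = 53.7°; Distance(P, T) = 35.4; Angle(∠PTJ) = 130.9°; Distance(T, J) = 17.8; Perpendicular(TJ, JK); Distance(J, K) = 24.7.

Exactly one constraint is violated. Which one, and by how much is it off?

Distance(J, K) = 24.7 — off by 5.40.

P = (0.00, 0.00) ✓; PT at 53.70° ✓; |PT| = 35.40 ✓; ∠PTJ = 130.9° ✓; |TJ| = 17.80 ✓; ∠(TJ, JK) = 90.00° ✓; |JK| = 19.30 ✗.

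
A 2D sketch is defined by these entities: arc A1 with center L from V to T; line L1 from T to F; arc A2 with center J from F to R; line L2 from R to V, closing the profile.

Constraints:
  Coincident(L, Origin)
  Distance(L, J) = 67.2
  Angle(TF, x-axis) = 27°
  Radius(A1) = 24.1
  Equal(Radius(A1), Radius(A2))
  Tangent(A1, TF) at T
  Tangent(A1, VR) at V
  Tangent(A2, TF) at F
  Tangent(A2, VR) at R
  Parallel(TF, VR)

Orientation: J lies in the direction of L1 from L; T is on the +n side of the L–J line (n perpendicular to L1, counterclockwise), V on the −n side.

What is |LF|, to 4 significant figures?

71.39

Tangency of A1 to both parallel lines with radius 24.1 puts T and V at L ± 24.1·n: T = (-10.94, 21.47), V = (10.94, -21.47). Equal radii place F and R the same way about J: F = J + 24.1·n = (48.93, 51.98), R = J − 24.1·n = (70.82, 9.035). Then |LF| = |F − L| = 71.39.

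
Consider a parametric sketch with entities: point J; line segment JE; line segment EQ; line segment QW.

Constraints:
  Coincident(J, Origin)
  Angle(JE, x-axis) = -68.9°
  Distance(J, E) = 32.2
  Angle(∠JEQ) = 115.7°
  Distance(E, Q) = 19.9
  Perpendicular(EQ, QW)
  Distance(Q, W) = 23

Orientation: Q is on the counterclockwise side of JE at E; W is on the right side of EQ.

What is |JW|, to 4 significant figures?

62.07

J is at the origin; JE runs at -68.9° with length 32.2, so E = 32.2·(cos -68.9°, sin -68.9°) = (11.59, -30.04). ∠JEQ = 115.7°, so EQ runs at -68.9° + (180° − 115.7°) = -4.600° from the x-axis; with |EQ| = 19.9, Q = E + 19.9·(cos -4.600°, sin -4.600°) = (31.43, -31.64). EQ is perpendicular to QW; with |QW| = 23.0 on the right of EQ, W = Q + 23.0·(-0.08020, -0.9968) = (29.58, -54.56). Then |JW| = |W − J| = 62.07.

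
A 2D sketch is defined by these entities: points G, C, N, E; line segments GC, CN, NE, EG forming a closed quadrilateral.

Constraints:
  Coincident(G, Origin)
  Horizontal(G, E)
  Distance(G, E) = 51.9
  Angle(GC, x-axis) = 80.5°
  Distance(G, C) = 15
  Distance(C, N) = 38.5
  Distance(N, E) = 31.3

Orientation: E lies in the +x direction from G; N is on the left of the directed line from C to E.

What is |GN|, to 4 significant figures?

47.81

G is at the origin; G and E share the same y with |GE| = 51.9 and E in +x, so E = (51.9, 0). GC runs at 80.5° with |GC| = 15.0, so C = (2.476, 14.79). N is determined by |CN| = 38.5 and |NE| = 31.3 together: it lies at the intersection of circle(C, 38.5) and circle(E, 31.3). With |CE| = 51.59, the foot of the radical line on CE is 30.67 from C and the perpendicular offset is √(38.5² − 30.67²) = 23.28. Taking the left-of-CE solution: N = (38.53, 28.30).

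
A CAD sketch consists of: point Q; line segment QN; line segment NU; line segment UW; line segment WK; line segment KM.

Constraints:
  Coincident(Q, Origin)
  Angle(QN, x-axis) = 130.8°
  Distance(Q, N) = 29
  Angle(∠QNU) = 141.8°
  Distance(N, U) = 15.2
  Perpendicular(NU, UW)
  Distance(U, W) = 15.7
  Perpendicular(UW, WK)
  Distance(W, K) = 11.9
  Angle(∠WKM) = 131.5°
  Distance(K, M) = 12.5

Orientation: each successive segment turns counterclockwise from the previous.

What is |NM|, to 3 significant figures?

8.06

Q is at the origin; QN runs at 130.8° with length 29.0, so N = (-18.9, 22.0). ∠QNU = 141.8° gives NU at 169° from the x-axis; with |NU| = 15.2, U = (-33.9, 24.9). NU ⟂ UW, so UW runs at -101°; with |UW| = 15.7, W = (-36.9, 9.44). UW is perpendicular to WK, so WK runs at -11.0°; with |WK| = 11.9, K = (-25.2, 7.17). ∠WKM = 131.5° gives KM at 37.5° from the x-axis; with |KM| = 12.5, M = (-15.3, 14.8). Then |NM| = |M − N| = 8.06.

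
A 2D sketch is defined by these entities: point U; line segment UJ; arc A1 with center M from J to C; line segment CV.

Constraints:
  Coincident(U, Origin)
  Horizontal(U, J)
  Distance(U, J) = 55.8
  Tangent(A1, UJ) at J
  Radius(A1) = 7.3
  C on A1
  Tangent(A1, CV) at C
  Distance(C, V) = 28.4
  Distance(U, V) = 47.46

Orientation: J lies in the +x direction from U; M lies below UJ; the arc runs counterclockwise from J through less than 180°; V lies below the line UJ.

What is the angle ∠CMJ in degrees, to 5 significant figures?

64.440°

Checks: U = (0.00, 0.00) ✓; |MC| = 7.300 ✓; ∠(MC, CV) = 90.00° ✓; |CV| = 28.40 ✓; |UV| = 47.46 ✓.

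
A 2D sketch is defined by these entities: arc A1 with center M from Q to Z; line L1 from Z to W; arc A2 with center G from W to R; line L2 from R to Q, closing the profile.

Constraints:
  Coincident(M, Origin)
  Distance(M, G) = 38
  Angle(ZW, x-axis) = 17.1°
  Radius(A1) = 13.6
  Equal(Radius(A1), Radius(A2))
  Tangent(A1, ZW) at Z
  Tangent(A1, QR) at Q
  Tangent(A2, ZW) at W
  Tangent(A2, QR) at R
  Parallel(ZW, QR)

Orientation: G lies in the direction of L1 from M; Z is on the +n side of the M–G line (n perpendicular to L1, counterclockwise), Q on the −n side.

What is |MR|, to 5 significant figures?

40.360

The slot axis is L1's direction at 17.1°, so u = (cos 17.1°, sin 17.1°) = (0.95579, 0.29404) and n = (−sin 17.1°, cos 17.1°) = (-0.29404, 0.95579). M is at the origin and G lies 38.0 along u from M, so G = 38.0·u = (36.320, 11.174). Tangency of A1 to both parallel lines with radius 13.6 puts Z and Q at M ± 13.6·n: Z = (-3.9989, 12.999), Q = (3.9989, -12.999). Equal radii place W and R the same way about G: W = G + 13.6·n = (32.321, 24.172), R = G − 13.6·n = (40.319, -1.8253). Then |MR| = |R − M| = 40.360.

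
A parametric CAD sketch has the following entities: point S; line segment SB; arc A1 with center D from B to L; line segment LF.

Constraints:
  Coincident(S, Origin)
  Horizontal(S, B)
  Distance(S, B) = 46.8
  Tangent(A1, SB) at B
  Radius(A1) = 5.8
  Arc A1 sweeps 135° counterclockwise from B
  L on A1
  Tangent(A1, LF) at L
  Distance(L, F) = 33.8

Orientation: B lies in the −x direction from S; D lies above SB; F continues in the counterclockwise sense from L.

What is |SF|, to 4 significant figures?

74.69

S is at the origin; S and B share the same y with |SB| = 46.8 and B on the −x side, so B = (-46.80, 0.000). Since A1 is tangent to SB there, DB ⟂ SB, so D = B + (0, 5.8) = (-46.80, 5.800). On A1, B sits at bearing -90° from D; a 135° counterclockwise sweep puts L at bearing 45°, so L = D + 5.8·(cos 45°, sin 45°) = (-42.70, 9.901). Tangency of A1 to LF means the radius DL is perpendicular to LF, so LF runs along (−sin 45°, cos 45°); with |LF| = 33.8, F = (-66.60, 33.80). Then |SF| = |F − S| = 74.69.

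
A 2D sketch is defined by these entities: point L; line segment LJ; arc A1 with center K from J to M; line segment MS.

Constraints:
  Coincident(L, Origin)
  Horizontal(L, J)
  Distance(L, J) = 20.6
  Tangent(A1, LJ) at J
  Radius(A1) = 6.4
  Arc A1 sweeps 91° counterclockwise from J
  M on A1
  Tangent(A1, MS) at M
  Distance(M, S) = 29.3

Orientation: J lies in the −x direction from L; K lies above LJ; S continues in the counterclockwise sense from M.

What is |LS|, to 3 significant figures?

38.7

On A1, J sits at bearing -90° from K; a 91° counterclockwise sweep puts M at bearing 1°, so M = K + 6.4·(cos 1°, sin 1°) = (-14.2, 6.51). Since A1 is tangent to MS there, KM ⟂ MS, so MS runs along (−sin 1°, cos 1°); with |MS| = 29.3, S = (-14.7, 35.8). Then |LS| = |S − L| = 38.7.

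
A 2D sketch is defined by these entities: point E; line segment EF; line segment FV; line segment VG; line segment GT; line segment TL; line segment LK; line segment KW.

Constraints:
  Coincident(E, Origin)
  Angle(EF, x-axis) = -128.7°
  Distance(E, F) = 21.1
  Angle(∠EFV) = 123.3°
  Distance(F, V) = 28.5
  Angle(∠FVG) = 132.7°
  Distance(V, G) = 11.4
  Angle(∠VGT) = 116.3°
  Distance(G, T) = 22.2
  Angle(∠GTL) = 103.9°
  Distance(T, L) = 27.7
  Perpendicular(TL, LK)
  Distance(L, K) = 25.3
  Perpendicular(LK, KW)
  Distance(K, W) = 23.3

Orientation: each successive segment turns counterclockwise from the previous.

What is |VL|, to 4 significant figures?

37.78

∠VGT = 116.3° gives GT at 39.00° from the x-axis; with |GT| = 22.2, T = (23.22, -34.36). ∠GTL = 103.9° gives TL at 115.1° from the x-axis; with |TL| = 27.7, L = (11.47, -9.281). Then |VL| = |L − V| = 37.78.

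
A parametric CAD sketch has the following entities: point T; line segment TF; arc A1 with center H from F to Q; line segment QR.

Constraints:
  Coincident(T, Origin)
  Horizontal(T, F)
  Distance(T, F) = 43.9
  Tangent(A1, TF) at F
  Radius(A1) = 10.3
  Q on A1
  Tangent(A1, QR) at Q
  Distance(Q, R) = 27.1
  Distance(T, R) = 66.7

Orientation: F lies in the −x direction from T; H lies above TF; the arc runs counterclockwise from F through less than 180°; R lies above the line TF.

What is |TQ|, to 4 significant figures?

40.56

Checks: |HF| = 10.30 ✓; |HQ| = 10.30 ✓; ∠(HQ, QR) = 90.00° ✓; |QR| = 27.10 ✓; |TR| = 66.70 ✓.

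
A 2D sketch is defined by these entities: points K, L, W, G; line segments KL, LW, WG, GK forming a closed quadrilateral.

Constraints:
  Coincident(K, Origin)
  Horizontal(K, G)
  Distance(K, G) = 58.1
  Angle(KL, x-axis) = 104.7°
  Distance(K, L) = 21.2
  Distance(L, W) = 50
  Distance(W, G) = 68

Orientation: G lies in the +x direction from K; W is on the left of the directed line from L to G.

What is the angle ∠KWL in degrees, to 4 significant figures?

15.10°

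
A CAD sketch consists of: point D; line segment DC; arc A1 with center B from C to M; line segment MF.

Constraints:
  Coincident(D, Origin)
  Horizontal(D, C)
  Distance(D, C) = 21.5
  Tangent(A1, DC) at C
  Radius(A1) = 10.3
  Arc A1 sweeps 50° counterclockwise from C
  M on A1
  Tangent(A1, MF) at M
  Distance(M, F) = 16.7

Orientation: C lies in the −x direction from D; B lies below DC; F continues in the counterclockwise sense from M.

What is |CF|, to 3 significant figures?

24.9

On A1, C sits at bearing 90° from B; a 50° counterclockwise sweep puts M at bearing 140°, so M = B + 10.3·(cos 140°, sin 140°) = (-29.4, -3.68). The tangent condition forces BM to be normal to MF, so MF runs along (−sin 140°, cos 140°); with |MF| = 16.7, F = (-40.1, -16.5). Then |CF| = |F − C| = 24.9.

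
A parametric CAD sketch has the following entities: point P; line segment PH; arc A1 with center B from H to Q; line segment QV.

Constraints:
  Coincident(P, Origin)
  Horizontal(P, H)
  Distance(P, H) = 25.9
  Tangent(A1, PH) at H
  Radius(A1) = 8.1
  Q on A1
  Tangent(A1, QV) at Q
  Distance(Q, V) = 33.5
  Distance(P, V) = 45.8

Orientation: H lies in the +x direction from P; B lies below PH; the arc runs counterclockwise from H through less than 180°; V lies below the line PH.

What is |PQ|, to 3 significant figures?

19.7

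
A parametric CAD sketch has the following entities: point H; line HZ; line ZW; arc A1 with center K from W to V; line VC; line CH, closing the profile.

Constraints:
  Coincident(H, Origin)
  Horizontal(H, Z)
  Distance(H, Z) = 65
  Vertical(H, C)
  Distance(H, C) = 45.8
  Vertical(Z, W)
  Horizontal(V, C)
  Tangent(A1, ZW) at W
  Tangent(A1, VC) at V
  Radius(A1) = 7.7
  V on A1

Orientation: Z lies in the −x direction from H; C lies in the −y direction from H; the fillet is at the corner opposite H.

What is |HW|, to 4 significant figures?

75.34

The virtual corner opposite H is at (-65.00, -45.80). A1 meets ZW tangentially, so KW is at right angles to ZW and tangency of A1 to VC means the radius KV is perpendicular to VC, with radius 7.7, so the center K sits 7.7 in from both sides at K = (-57.30, -38.10). That places the tangent points at W = (-65.00, -38.10) on ZW and V = (-57.30, -45.80) on VC. Then |HW| = |W − H| = 75.34.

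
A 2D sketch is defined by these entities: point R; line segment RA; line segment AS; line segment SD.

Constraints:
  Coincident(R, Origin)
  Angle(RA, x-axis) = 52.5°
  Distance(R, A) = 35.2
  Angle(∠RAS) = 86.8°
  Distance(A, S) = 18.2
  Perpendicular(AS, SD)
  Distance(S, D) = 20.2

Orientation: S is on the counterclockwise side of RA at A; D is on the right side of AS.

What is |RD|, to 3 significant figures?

57.7

∠RAS = 86.8°, so AS runs at 52.5° + (180° − 86.8°) = 146° from the x-axis; with |AS| = 18.2, S = A + 18.2·(cos 146°, sin 146°) = (6.39, 38.2). AS ⟂ SD; with |SD| = 20.2 on the right of AS, D = S + 20.2·(0.564, 0.826) = (17.8, 54.9). Then |RD| = |D − R| = 57.7.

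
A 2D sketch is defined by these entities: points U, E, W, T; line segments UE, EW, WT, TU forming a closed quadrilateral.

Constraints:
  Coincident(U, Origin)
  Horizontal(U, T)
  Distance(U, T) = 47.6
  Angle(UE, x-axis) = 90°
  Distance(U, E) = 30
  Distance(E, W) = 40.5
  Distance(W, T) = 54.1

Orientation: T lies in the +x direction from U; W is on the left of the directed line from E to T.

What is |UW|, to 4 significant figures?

62.28

U is at the origin; UT is horizontal with |UT| = 47.6 and T in +x, so T = (47.6, 0). UE runs at 90.0° with |UE| = 30.0, so E = (1.837e-15, 30.00). W is determined by |EW| = 40.5 and |WT| = 54.1 together: it lies at the intersection of circle(E, 40.5) and circle(T, 54.1). With |ET| = 56.27, the foot of the radical line on ET is 16.70 from E and the perpendicular offset is √(40.5² − 16.70²) = 36.90. Taking the left-of-ET solution: W = (33.80, 52.31).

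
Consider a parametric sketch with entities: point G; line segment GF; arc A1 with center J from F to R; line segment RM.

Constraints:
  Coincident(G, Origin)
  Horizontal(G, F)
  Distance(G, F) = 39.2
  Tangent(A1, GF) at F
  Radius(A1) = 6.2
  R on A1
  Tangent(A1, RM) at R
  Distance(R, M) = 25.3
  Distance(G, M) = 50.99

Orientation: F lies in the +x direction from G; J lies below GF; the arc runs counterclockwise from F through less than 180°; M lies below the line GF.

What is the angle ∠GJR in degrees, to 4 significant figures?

23.41°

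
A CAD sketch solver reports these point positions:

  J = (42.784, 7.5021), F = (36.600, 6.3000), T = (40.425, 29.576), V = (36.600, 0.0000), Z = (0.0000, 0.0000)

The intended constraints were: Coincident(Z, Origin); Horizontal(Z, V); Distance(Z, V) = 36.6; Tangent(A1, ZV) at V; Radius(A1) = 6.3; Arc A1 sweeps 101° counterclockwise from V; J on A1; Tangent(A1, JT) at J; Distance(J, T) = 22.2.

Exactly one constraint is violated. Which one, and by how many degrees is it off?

Tangent(A1, JT) at J — off by 4.90°.

Z = (0.00, 0.00) ✓; Z.y = 0.00, V.y = 0.00 ✓; |ZV| = 36.60 ✓; ∠(FV, VZ) = 90.00° ✓; |FV| = 6.300 ✓; bearing(F→J) − bearing(F→V) = 101.0° ✓; |FJ| = 6.300 ✓; ∠(FJ, JT) = 94.90° ✗; |JT| = 22.20 ✓.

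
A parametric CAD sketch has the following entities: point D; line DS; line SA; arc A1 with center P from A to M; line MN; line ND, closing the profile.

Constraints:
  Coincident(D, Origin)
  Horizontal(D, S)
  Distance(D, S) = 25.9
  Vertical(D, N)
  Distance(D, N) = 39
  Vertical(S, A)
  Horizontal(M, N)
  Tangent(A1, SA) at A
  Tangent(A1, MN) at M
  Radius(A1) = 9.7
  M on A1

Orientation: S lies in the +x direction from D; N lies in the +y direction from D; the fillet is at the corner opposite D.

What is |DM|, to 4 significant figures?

42.23

D is at the origin; D and S share the same y with |DS| = 25.9 and S on the +x side, so S = (25.90, 0.000). D and N share the same x with |DN| = 39.0 and N on the +y side, so N = (0.000, 39.00). The virtual corner opposite D is at (25.90, 39.00). Tangency of A1 to SA means the radius PA is perpendicular to SA and A1 meets MN tangentially, so PM is at right angles to MN, with radius 9.7, so the center P sits 9.7 in from both sides at P = (16.20, 29.30). That places the tangent points at A = (25.90, 29.30) on SA and M = (16.20, 39.00) on MN. Then |DM| = |M − D| = 42.23.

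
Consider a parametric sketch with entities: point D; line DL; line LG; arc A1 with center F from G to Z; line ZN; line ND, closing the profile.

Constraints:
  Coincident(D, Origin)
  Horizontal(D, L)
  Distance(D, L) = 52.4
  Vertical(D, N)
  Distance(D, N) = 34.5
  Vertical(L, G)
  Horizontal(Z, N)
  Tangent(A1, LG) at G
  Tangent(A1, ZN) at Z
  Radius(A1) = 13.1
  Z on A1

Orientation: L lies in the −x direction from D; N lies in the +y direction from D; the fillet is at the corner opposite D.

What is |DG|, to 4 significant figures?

56.60

D is at the origin; D and L share the same y with |DL| = 52.4 and L on the −x side, so L = (-52.40, 0.000). D and N share the same x with |DN| = 34.5 and N on the +y side, so N = (0.000, 34.50). The virtual corner opposite D is at (-52.40, 34.50). The tangent condition forces FG to be normal to LG and the tangent condition forces FZ to be normal to ZN, with radius 13.1, so the center F sits 13.1 in from both sides at F = (-39.30, 21.40). That places the tangent points at G = (-52.40, 21.40) on LG and Z = (-39.30, 34.50) on ZN. Then |DG| = |G − D| = 56.60.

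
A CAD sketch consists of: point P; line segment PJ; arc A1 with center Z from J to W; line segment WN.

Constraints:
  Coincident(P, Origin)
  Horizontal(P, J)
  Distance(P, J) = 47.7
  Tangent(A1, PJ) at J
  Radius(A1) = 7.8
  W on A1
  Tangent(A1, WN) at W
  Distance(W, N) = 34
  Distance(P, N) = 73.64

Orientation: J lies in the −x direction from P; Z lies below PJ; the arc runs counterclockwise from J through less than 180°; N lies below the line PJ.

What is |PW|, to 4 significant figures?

55.70

P is at the origin; P and J share the same y with |PJ| = 47.7 and J on the −x side, so J = (-47.70, 0.000). Tangency of A1 to PJ means the radius ZJ is perpendicular to PJ, so Z = J + (0, -7.8) = (-47.70, -7.800). Since ZW ⟂ WN (tangency), |ZN| = √(7.8² + 34.0²) = 34.88 regardless of where W sits on A1. So N lies on both circle(P, 73.64) and circle(Z, 34.88); the below-PJ intersection is N = (-62.11, -39.57). W is the foot of the tangent from N: W = (-55.34, -6.249).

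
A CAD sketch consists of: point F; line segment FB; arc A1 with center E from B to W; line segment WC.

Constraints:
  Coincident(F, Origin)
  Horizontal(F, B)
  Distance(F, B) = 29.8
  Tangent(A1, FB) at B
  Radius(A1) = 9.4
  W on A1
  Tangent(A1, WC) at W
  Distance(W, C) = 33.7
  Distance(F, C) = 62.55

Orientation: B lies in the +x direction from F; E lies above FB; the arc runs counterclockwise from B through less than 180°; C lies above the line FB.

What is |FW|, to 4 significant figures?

39.25

F is at the origin; F and B share the same y with |FB| = 29.8 and B on the +x side, so B = (29.80, 0.000). A1 meets FB tangentially, so EB is at right angles to FB, so E = B + (0, 9.4) = (29.80, 9.400). Since EW ⟂ WC (tangency), |EC| = √(9.4² + 33.7²) = 34.99 regardless of where W sits on A1. So C lies on both circle(F, 62.55) and circle(E, 34.99); the above-FB intersection is C = (49.38, 38.39). W is the foot of the tangent from C: W = (38.72, 6.426).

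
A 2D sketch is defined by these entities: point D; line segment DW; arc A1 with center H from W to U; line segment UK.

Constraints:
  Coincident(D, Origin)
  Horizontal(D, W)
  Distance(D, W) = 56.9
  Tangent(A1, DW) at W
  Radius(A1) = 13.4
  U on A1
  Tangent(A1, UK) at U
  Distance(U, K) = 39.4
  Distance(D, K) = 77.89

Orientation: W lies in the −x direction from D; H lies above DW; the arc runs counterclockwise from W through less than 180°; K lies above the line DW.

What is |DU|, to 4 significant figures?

47.28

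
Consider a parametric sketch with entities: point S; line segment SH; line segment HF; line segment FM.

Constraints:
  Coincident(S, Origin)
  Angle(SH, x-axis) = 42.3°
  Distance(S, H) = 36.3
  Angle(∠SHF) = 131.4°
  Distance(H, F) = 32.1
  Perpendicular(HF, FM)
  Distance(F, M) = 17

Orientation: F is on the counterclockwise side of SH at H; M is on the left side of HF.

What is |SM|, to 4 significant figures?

57.03

S is at the origin; SH runs at 42.3° with length 36.3, so H = 36.3·(cos 42.3°, sin 42.3°) = (26.85, 24.43). ∠SHF = 131.4°, so HF runs at 42.3° + (180° − 131.4°) = 90.90° from the x-axis; with |HF| = 32.1, F = H + 32.1·(cos 90.90°, sin 90.90°) = (26.34, 56.53). HF ⟂ FM; with |FM| = 17.0 on the left of HF, M = F + 17.0·(-0.9999, -0.01571) = (9.347, 56.26). Then |SM| = |M − S| = 57.03.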